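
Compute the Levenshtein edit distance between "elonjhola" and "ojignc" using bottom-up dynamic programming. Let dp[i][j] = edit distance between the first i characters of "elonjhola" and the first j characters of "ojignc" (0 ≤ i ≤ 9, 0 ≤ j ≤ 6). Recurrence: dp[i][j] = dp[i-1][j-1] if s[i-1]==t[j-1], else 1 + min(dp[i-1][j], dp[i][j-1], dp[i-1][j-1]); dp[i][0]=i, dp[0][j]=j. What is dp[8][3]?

6

   ''  o  j  i  g  n  c
''  0  1  2  3  4  5  6
 e  1  1  2  3  4  5  6
 l  2  2  2  3  4  5  6
 o  3  2  3  3  4  5  6
 n  4  3  3  4  4  4  5
 j  5  4  3  4  5  5  5
 h  6  5  4  4  5  6  6
 o  7  6  5  5  5  6  7
 l  8  7  6  6  6  6  7
 a  9  8  7  7  7  7  7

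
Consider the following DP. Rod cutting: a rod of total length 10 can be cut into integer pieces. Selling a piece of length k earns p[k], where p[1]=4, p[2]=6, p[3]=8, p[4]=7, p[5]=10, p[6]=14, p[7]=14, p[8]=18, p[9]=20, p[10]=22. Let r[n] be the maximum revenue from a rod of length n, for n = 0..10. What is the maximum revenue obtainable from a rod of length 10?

   n    0    1    2    3    4    5    6    7    8    9   10
r[n]    0    4    8   12   16   20   24   28   32   36   40

40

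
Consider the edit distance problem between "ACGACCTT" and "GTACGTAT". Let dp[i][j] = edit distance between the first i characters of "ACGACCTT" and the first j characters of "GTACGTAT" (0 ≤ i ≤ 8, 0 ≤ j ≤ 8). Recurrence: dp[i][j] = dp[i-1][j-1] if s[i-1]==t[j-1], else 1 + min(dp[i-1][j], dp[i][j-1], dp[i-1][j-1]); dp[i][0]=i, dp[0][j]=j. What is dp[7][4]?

   ''  G  T  A  C  G  T  A  T
''  0  1  2  3  4  5  6  7  8
 A  1  1  2  2  3  4  5  6  7
 C  2  2  2  3  2  3  4  5  6
 G  3  2  3  3  3  2  3  4  5
 A  4  3  3  3  4  3  3  3  4
 C  5  4  4  4  3  4  4  4  4
 C  6  5  5  5  4  4  5  5  5
 T  7  6  5  6  5  5  4  5  5
 T  8  7  6  6  6  6  5  5  5

5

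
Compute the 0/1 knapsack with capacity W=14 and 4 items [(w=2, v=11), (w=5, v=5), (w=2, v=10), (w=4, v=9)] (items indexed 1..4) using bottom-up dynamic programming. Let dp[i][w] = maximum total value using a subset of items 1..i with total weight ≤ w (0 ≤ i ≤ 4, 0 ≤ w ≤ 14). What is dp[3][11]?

i\w   0   1   2   3   4   5   6   7   8   9  10  11  12  13  14
  0   0   0   0   0   0   0   0   0   0   0   0   0   0   0   0
  1   0   0  11  11  11  11  11  11  11  11  11  11  11  11  11
  2   0   0  11  11  11  11  11  16  16  16  16  16  16  16  16
  3   0   0  11  11  21  21  21  21  21  26  26  26  26  26  26
  4   0   0  11  11  21  21  21  21  30  30  30  30  30  35  35

26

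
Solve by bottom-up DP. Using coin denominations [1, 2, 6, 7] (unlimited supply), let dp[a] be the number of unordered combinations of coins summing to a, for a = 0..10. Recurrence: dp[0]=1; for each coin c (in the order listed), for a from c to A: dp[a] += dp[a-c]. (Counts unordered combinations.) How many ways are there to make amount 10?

after  coin     0     1     2     3     4     5     6     7     8     9    10
          1     1     1     1     1     1     1     1     1     1     1     1
          2     1     1     2     2     3     3     4     4     5     5     6
          6     1     1     2     2     3     3     5     5     7     7     9
          7     1     1     2     2     3     3     5     6     8     9    11

11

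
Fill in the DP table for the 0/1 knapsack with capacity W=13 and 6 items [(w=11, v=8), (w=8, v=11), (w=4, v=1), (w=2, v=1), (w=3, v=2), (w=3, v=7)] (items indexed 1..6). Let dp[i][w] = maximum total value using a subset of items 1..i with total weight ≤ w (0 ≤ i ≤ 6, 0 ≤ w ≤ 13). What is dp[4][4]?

1

i\w   0   1   2   3   4   5   6   7   8   9  10  11  12  13
  0   0   0   0   0   0   0   0   0   0   0   0   0   0   0
  1   0   0   0   0   0   0   0   0   0   0   0   8   8   8
  2   0   0   0   0   0   0   0   0  11  11  11  11  11  11
  3   0   0   0   0   1   1   1   1  11  11  11  11  12  12
  4   0   0   1   1   1   1   2   2  11  11  12  12  12  12
  5   0   0   1   2   2   3   3   3  11  11  12  13  13  14
  6   0   0   1   7   7   8   9   9  11  11  12  18  18  19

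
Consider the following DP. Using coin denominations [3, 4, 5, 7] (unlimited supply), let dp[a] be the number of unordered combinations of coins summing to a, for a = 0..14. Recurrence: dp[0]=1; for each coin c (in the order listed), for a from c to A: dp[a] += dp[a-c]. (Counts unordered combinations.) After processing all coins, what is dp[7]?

after  coin     0     1     2     3     4     5     6     7     8     9    10    11    12    13    14
          3     1     0     0     1     0     0     1     0     0     1     0     0     1     0     0
          4     1     0     0     1     1     0     1     1     1     1     1     1     2     1     1
          5     1     0     0     1     1     1     1     1     2     2     2     2     3     3     3
          7     1     0     0     1     1     1     1     2     2     2     3     3     4     4     5

2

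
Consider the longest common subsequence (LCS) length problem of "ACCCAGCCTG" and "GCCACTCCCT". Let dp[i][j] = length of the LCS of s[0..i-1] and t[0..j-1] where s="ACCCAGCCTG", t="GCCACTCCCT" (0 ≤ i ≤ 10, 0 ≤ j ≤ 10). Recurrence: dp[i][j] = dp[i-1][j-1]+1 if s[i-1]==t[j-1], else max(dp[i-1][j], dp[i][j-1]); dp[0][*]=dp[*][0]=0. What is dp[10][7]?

5

   ''  G  C  C  A  C  T  C  C  C  T
''  0  0  0  0  0  0  0  0  0  0  0
 A  0  0  0  0  1  1  1  1  1  1  1
 C  0  0  1  1  1  2  2  2  2  2  2
 C  0  0  1  2  2  2  2  3  3  3  3
 C  0  0  1  2  2  3  3  3  4  4  4
 A  0  0  1  2  3  3  3  3  4  4  4
 G  0  1  1  2  3  3  3  3  4  4  4
 C  0  1  2  2  3  4  4  4  4  5  5
 C  0  1  2  3  3  4  4  5  5  5  5
 T  0  1  2  3  3  4  5  5  5  5  6
 G  0  1  2  3  3  4  5  5  5  5  6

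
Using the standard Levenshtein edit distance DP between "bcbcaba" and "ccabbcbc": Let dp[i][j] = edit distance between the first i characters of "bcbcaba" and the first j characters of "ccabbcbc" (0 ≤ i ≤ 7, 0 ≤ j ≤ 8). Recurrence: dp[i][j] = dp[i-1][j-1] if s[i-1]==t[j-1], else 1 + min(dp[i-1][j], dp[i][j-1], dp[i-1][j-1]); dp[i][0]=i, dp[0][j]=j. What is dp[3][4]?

2

   ''  c  c  a  b  b  c  b  c
''  0  1  2  3  4  5  6  7  8
 b  1  1  2  3  3  4  5  6  7
 c  2  1  1  2  3  4  4  5  6
 b  3  2  2  2  2  3  4  4  5
 c  4  3  2  3  3  3  3  4  4
 a  5  4  3  2  3  4  4  4  5
 b  6  5  4  3  2  3  4  4  5
 a  7  6  5  4  3  3  4  5  5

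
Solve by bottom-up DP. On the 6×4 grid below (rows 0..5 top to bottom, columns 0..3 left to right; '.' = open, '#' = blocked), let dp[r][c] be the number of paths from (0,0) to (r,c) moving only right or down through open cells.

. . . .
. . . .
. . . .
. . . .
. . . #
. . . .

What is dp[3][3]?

r\c   0   1   2   3
  0   1   1   1   1
  1   1   2   3   4
  2   1   3   6  10
  3   1   4  10  20
  4   1   5  15   0
  5   1   6  21  21

20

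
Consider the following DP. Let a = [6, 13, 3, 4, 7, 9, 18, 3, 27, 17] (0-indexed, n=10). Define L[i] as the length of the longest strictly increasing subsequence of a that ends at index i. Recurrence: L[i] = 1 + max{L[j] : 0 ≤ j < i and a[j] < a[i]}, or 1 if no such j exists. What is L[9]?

5

   i    0    1    2    3    4    5    6    7    8    9
a[i]    6   13    3    4    7    9   18    3   27   17
L[i]    1    2    1    2    3    4    5    1    6    5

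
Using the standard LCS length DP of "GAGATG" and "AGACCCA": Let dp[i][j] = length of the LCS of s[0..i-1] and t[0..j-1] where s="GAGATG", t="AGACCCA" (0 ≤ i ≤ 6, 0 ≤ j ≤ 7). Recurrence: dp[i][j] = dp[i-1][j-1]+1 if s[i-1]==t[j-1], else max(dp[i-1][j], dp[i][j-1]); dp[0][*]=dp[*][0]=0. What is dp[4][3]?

   ''  A  G  A  C  C  C  A
''  0  0  0  0  0  0  0  0
 G  0  0  1  1  1  1  1  1
 A  0  1  1  2  2  2  2  2
 G  0  1  2  2  2  2  2  2
 A  0  1  2  3  3  3  3  3
 T  0  1  2  3  3  3  3  3
 G  0  1  2  3  3  3  3  3

3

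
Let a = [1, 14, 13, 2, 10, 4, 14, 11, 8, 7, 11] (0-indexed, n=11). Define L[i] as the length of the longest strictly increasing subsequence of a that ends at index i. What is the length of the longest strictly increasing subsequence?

   i    0    1    2    3    4    5    6    7    8    9   10
a[i]    1   14   13    2   10    4   14   11    8    7   11
L[i]    1    2    2    2    3    3    4    4    4    4    5

5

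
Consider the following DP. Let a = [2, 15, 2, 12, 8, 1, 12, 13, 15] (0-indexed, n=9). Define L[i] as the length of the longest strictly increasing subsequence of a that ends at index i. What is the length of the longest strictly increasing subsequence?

5

   i    0    1    2    3    4    5    6    7    8
a[i]    2   15    2   12    8    1   12   13   15
L[i]    1    2    1    2    2    1    3    4    5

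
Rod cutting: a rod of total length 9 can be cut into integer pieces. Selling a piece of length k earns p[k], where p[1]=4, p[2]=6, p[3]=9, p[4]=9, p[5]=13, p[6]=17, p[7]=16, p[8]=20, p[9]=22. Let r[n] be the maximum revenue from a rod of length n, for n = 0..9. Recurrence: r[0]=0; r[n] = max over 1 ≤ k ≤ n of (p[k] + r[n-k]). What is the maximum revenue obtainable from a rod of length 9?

   n    0    1    2    3    4    5    6    7    8    9
r[n]    0    4    8   12   16   20   24   28   32   36

36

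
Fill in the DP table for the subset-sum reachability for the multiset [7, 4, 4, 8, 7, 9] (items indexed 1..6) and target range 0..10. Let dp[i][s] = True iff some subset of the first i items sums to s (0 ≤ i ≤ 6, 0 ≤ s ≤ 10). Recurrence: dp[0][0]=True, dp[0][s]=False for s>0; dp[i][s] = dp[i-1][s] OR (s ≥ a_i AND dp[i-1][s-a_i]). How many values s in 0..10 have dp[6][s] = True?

i\s   0   1   2   3   4   5   6   7   8   9  10
  0   T   F   F   F   F   F   F   F   F   F   F
  1   T   F   F   F   F   F   F   T   F   F   F
  2   T   F   F   F   T   F   F   T   F   F   F
  3   T   F   F   F   T   F   F   T   T   F   F
  4   T   F   F   F   T   F   F   T   T   F   F
  5   T   F   F   F   T   F   F   T   T   F   F
  6   T   F   F   F   T   F   F   T   T   T   F

5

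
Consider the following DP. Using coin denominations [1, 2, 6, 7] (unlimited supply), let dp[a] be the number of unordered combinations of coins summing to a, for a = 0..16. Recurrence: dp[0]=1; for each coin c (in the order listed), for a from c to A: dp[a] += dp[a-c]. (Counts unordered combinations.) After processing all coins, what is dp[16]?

after  coin     0     1     2     3     4     5     6     7     8     9    10    11    12    13    14    15    16
          1     1     1     1     1     1     1     1     1     1     1     1     1     1     1     1     1     1
          2     1     1     2     2     3     3     4     4     5     5     6     6     7     7     8     8     9
          6     1     1     2     2     3     3     5     5     7     7     9     9    12    12    15    15    18
          7     1     1     2     2     3     3     5     6     8     9    11    12    15    17    21    23    27

27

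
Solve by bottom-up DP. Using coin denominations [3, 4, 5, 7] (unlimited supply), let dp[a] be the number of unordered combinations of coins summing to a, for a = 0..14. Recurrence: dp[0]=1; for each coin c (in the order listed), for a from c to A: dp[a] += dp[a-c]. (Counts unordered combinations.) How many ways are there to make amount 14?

after  coin     0     1     2     3     4     5     6     7     8     9    10    11    12    13    14
          3     1     0     0     1     0     0     1     0     0     1     0     0     1     0     0
          4     1     0     0     1     1     0     1     1     1     1     1     1     2     1     1
          5     1     0     0     1     1     1     1     1     2     2     2     2     3     3     3
          7     1     0     0     1     1     1     1     2     2     2     3     3     4     4     5

5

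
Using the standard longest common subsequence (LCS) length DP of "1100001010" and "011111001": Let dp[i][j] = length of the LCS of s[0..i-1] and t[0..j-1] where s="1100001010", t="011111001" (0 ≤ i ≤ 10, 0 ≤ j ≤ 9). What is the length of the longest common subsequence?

   ''  0  1  1  1  1  1  0  0  1
''  0  0  0  0  0  0  0  0  0  0
 1  0  0  1  1  1  1  1  1  1  1
 1  0  0  1  2  2  2  2  2  2  2
 0  0  1  1  2  2  2  2  3  3  3
 0  0  1  1  2  2  2  2  3  4  4
 0  0  1  1  2  2  2  2  3  4  4
 0  0  1  1  2  2  2  2  3  4  4
 1  0  1  2  2  3  3  3  3  4  5
 0  0  1  2  2  3  3  3  4  4  5
 1  0  1  2  3  3  4  4  4  4  5
 0  0  1  2  3  3  4  4  5  5  5

5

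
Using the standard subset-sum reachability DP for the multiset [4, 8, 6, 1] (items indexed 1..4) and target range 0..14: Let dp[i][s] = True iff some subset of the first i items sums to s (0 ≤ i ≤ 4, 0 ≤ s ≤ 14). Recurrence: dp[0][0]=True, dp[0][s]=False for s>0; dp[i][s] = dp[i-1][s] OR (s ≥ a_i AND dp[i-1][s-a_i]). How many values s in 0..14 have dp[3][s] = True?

7

i\s   0   1   2   3   4   5   6   7   8   9  10  11  12  13  14
  0   T   F   F   F   F   F   F   F   F   F   F   F   F   F   F
  1   T   F   F   F   T   F   F   F   F   F   F   F   F   F   F
  2   T   F   F   F   T   F   F   F   T   F   F   F   T   F   F
  3   T   F   F   F   T   F   T   F   T   F   T   F   T   F   T
  4   T   T   F   F   T   T   T   T   T   T   T   T   T   T   T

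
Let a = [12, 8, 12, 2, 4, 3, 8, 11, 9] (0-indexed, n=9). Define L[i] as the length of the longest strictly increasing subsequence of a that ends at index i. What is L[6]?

   i    0    1    2    3    4    5    6    7    8
a[i]   12    8   12    2    4    3    8   11    9
L[i]    1    1    2    1    2    2    3    4    4

3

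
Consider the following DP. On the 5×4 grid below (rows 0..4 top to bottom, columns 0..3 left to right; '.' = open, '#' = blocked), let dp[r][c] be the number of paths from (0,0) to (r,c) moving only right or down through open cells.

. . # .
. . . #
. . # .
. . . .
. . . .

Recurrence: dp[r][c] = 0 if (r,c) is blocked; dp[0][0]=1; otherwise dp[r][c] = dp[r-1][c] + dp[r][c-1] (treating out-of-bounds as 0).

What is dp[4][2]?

r\c   0   1   2   3
  0   1   1   0   0
  1   1   2   2   0
  2   1   3   0   0
  3   1   4   4   4
  4   1   5   9  13

9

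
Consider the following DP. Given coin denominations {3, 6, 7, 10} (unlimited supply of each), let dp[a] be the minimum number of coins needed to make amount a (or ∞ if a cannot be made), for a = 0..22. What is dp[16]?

 a  0  1  2  3  4  5  6  7  8  9 10 11 12 13 14 15 16 17 18 19 20 21 22
dp  0  -  -  1  -  -  1  1  -  2  1  -  2  2  2  3  2  2  3  3  2  3  3
(- denotes ∞ / unreachable)

2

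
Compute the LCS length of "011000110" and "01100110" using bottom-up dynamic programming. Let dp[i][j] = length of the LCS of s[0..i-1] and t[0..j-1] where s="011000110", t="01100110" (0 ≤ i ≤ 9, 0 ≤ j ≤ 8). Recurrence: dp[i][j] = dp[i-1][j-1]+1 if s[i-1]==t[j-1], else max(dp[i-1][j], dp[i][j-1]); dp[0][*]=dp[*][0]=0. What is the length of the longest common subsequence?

8

   ''  0  1  1  0  0  1  1  0
''  0  0  0  0  0  0  0  0  0
 0  0  1  1  1  1  1  1  1  1
 1  0  1  2  2  2  2  2  2  2
 1  0  1  2  3  3  3  3  3  3
 0  0  1  2  3  4  4  4  4  4
 0  0  1  2  3  4  5  5  5  5
 0  0  1  2  3  4  5  5  5  6
 1  0  1  2  3  4  5  6  6  6
 1  0  1  2  3  4  5  6  7  7
 0  0  1  2  3  4  5  6  7  8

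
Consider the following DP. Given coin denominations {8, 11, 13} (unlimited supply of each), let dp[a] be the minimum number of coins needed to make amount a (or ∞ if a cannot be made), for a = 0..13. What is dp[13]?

1

 a  0  1  2  3  4  5  6  7  8  9 10 11 12 13
dp  0  -  -  -  -  -  -  -  1  -  -  1  -  1
(- denotes ∞ / unreachable)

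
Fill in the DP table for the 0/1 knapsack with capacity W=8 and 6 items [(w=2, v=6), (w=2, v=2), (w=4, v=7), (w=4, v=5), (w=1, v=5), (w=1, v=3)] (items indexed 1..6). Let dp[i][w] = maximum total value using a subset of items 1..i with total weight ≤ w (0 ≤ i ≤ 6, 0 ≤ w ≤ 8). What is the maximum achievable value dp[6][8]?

i\w   0   1   2   3   4   5   6   7   8
  0   0   0   0   0   0   0   0   0   0
  1   0   0   6   6   6   6   6   6   6
  2   0   0   6   6   8   8   8   8   8
  3   0   0   6   6   8   8  13  13  15
  4   0   0   6   6   8   8  13  13  15
  5   0   5   6  11  11  13  13  18  18
  6   0   5   8  11  14  14  16  18  21

21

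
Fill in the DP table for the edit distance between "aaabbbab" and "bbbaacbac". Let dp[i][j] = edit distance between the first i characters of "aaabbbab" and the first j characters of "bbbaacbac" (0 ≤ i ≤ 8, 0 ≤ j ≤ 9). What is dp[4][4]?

4

   ''  b  b  b  a  a  c  b  a  c
''  0  1  2  3  4  5  6  7  8  9
 a  1  1  2  3  3  4  5  6  7  8
 a  2  2  2  3  3  3  4  5  6  7
 a  3  3  3  3  3  3  4  5  5  6
 b  4  3  3  3  4  4  4  4  5  6
 b  5  4  3  3  4  5  5  4  5  6
 b  6  5  4  3  4  5  6  5  5  6
 a  7  6  5  4  3  4  5  6  5  6
 b  8  7  6  5  4  4  5  5  6  6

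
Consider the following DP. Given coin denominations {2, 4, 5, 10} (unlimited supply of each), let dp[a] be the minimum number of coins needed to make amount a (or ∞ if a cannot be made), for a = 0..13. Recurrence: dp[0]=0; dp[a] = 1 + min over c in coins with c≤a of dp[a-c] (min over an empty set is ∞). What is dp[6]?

2

 a  0  1  2  3  4  5  6  7  8  9 10 11 12 13
dp  0  -  1  -  1  1  2  2  2  2  1  3  2  3
(- denotes ∞ / unreachable)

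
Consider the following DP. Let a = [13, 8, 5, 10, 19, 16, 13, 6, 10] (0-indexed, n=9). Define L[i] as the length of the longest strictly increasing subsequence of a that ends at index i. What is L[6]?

   i    0    1    2    3    4    5    6    7    8
a[i]   13    8    5   10   19   16   13    6   10
L[i]    1    1    1    2    3    3    3    2    3

3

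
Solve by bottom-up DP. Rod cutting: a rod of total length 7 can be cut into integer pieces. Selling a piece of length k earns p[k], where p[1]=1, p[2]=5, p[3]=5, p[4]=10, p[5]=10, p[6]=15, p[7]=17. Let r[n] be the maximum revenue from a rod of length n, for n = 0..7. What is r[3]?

   n    0    1    2    3    4    5    6    7
r[n]    0    1    5    6   10   11   15   17

6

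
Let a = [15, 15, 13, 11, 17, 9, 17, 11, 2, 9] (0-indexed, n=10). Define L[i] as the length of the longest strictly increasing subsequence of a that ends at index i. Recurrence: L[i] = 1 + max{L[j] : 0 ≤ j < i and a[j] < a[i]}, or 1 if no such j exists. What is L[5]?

1

   i    0    1    2    3    4    5    6    7    8    9
a[i]   15   15   13   11   17    9   17   11    2    9
L[i]    1    1    1    1    2    1    2    2    1    2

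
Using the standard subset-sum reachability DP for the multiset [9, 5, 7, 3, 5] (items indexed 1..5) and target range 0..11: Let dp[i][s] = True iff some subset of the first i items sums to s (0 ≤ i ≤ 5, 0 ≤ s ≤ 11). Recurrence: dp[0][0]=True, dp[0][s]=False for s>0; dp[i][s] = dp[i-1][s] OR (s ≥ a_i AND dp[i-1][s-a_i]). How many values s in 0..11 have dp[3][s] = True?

4

i\s   0   1   2   3   4   5   6   7   8   9  10  11
  0   T   F   F   F   F   F   F   F   F   F   F   F
  1   T   F   F   F   F   F   F   F   F   T   F   F
  2   T   F   F   F   F   T   F   F   F   T   F   F
  3   T   F   F   F   F   T   F   T   F   T   F   F
  4   T   F   F   T   F   T   F   T   T   T   T   F
  5   T   F   F   T   F   T   F   T   T   T   T   F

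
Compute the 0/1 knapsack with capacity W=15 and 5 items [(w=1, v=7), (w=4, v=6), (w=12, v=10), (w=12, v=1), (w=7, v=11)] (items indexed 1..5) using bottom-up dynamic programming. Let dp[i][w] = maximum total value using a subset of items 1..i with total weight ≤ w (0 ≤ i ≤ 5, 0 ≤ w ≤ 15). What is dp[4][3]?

i\w   0   1   2   3   4   5   6   7   8   9  10  11  12  13  14  15
  0   0   0   0   0   0   0   0   0   0   0   0   0   0   0   0   0
  1   0   7   7   7   7   7   7   7   7   7   7   7   7   7   7   7
  2   0   7   7   7   7  13  13  13  13  13  13  13  13  13  13  13
  3   0   7   7   7   7  13  13  13  13  13  13  13  13  17  17  17
  4   0   7   7   7   7  13  13  13  13  13  13  13  13  17  17  17
  5   0   7   7   7   7  13  13  13  18  18  18  18  24  24  24  24

7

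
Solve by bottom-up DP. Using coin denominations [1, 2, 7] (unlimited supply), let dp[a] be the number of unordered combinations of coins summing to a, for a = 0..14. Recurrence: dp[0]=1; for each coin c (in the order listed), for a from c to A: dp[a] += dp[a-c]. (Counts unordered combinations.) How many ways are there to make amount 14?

13

after  coin     0     1     2     3     4     5     6     7     8     9    10    11    12    13    14
          1     1     1     1     1     1     1     1     1     1     1     1     1     1     1     1
          2     1     1     2     2     3     3     4     4     5     5     6     6     7     7     8
          7     1     1     2     2     3     3     4     5     6     7     8     9    10    11    13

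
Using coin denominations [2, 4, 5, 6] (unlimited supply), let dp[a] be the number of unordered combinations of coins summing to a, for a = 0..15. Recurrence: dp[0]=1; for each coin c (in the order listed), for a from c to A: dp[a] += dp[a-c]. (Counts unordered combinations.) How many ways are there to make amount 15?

after  coin     0     1     2     3     4     5     6     7     8     9    10    11    12    13    14    15
          2     1     0     1     0     1     0     1     0     1     0     1     0     1     0     1     0
          4     1     0     1     0     2     0     2     0     3     0     3     0     4     0     4     0
          5     1     0     1     0     2     1     2     1     3     2     4     2     5     3     6     4
          6     1     0     1     0     2     1     3     1     4     2     6     3     8     4    10     6

6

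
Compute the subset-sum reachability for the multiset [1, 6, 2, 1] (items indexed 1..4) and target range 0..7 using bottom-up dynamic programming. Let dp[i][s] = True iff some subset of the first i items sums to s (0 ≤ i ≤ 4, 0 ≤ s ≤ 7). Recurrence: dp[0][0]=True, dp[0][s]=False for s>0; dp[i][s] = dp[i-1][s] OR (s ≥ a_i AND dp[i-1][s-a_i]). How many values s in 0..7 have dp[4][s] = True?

7

i\s   0   1   2   3   4   5   6   7
  0   T   F   F   F   F   F   F   F
  1   T   T   F   F   F   F   F   F
  2   T   T   F   F   F   F   T   T
  3   T   T   T   T   F   F   T   T
  4   T   T   T   T   T   F   T   T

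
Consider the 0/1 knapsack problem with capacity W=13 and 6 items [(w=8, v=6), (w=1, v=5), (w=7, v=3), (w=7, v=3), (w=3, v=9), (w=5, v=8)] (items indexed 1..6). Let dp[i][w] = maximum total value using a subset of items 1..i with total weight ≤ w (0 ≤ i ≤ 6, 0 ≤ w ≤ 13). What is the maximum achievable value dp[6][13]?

22

i\w   0   1   2   3   4   5   6   7   8   9  10  11  12  13
  0   0   0   0   0   0   0   0   0   0   0   0   0   0   0
  1   0   0   0   0   0   0   0   0   6   6   6   6   6   6
  2   0   5   5   5   5   5   5   5   6  11  11  11  11  11
  3   0   5   5   5   5   5   5   5   8  11  11  11  11  11
  4   0   5   5   5   5   5   5   5   8  11  11  11  11  11
  5   0   5   5   9  14  14  14  14  14  14  14  17  20  20
  6   0   5   5   9  14  14  14  14  17  22  22  22  22  22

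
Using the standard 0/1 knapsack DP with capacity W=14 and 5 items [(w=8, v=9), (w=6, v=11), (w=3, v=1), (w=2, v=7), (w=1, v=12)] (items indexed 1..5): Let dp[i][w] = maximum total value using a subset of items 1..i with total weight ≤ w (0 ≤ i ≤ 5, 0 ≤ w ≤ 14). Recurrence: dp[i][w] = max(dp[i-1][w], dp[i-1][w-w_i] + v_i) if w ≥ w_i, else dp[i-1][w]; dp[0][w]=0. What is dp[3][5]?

i\w   0   1   2   3   4   5   6   7   8   9  10  11  12  13  14
  0   0   0   0   0   0   0   0   0   0   0   0   0   0   0   0
  1   0   0   0   0   0   0   0   0   9   9   9   9   9   9   9
  2   0   0   0   0   0   0  11  11  11  11  11  11  11  11  20
  3   0   0   0   1   1   1  11  11  11  12  12  12  12  12  20
  4   0   0   7   7   7   8  11  11  18  18  18  19  19  19  20
  5   0  12  12  19  19  19  20  23  23  30  30  30  31  31  31

1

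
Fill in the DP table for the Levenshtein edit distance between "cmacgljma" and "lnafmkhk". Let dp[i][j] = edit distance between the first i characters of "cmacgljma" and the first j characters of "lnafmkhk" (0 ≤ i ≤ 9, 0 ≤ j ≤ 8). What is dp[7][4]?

6

   ''  l  n  a  f  m  k  h  k
''  0  1  2  3  4  5  6  7  8
 c  1  1  2  3  4  5  6  7  8
 m  2  2  2  3  4  4  5  6  7
 a  3  3  3  2  3  4  5  6  7
 c  4  4  4  3  3  4  5  6  7
 g  5  5  5  4  4  4  5  6  7
 l  6  5  6  5  5  5  5  6  7
 j  7  6  6  6  6  6  6  6  7
 m  8  7  7  7  7  6  7  7  7
 a  9  8  8  7  8  7  7  8  8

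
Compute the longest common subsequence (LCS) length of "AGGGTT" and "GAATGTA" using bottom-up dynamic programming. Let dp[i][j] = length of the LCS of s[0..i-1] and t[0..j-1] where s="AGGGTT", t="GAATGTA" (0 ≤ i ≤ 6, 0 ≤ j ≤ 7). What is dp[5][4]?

   ''  G  A  A  T  G  T  A
''  0  0  0  0  0  0  0  0
 A  0  0  1  1  1  1  1  1
 G  0  1  1  1  1  2  2  2
 G  0  1  1  1  1  2  2  2
 G  0  1  1  1  1  2  2  2
 T  0  1  1  1  2  2  3  3
 T  0  1  1  1  2  2  3  3

2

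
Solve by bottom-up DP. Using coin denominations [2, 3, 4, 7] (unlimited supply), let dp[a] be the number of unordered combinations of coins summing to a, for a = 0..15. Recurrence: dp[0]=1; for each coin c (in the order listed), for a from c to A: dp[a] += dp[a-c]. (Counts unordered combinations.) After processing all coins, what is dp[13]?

after  coin     0     1     2     3     4     5     6     7     8     9    10    11    12    13    14    15
          2     1     0     1     0     1     0     1     0     1     0     1     0     1     0     1     0
          3     1     0     1     1     1     1     2     1     2     2     2     2     3     2     3     3
          4     1     0     1     1     2     1     3     2     4     3     5     4     7     5     8     7
          7     1     0     1     1     2     1     3     3     4     4     6     6     8     8    11    11

8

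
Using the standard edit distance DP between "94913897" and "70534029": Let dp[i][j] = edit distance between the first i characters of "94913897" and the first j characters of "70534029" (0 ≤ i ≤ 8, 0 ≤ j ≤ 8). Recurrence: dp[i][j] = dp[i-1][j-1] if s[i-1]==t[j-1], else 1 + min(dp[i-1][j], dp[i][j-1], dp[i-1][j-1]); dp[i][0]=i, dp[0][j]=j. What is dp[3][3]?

   ''  7  0  5  3  4  0  2  9
''  0  1  2  3  4  5  6  7  8
 9  1  1  2  3  4  5  6  7  7
 4  2  2  2  3  4  4  5  6  7
 9  3  3  3  3  4  5  5  6  6
 1  4  4  4  4  4  5  6  6  7
 3  5  5  5  5  4  5  6  7  7
 8  6  6  6  6  5  5  6  7  8
 9  7  7  7  7  6  6  6  7  7
 7  8  7  8  8  7  7  7  7  8

3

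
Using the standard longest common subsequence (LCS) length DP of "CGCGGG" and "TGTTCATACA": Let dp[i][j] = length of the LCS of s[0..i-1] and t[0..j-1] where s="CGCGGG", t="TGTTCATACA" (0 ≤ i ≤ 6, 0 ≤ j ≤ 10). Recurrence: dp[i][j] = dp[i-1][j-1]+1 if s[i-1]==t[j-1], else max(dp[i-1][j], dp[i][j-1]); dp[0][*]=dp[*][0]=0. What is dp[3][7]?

   ''  T  G  T  T  C  A  T  A  C  A
''  0  0  0  0  0  0  0  0  0  0  0
 C  0  0  0  0  0  1  1  1  1  1  1
 G  0  0  1  1  1  1  1  1  1  1  1
 C  0  0  1  1  1  2  2  2  2  2  2
 G  0  0  1  1  1  2  2  2  2  2  2
 G  0  0  1  1  1  2  2  2  2  2  2
 G  0  0  1  1  1  2  2  2  2  2  2

2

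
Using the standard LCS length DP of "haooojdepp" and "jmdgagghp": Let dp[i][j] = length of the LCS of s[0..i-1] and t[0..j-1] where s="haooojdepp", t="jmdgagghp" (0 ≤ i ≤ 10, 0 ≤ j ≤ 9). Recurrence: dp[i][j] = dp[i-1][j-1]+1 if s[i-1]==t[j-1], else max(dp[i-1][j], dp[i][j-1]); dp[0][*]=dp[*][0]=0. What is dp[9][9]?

   ''  j  m  d  g  a  g  g  h  p
''  0  0  0  0  0  0  0  0  0  0
 h  0  0  0  0  0  0  0  0  1  1
 a  0  0  0  0  0  1  1  1  1  1
 o  0  0  0  0  0  1  1  1  1  1
 o  0  0  0  0  0  1  1  1  1  1
 o  0  0  0  0  0  1  1  1  1  1
 j  0  1  1  1  1  1  1  1  1  1
 d  0  1  1  2  2  2  2  2  2  2
 e  0  1  1  2  2  2  2  2  2  2
 p  0  1  1  2  2  2  2  2  2  3
 p  0  1  1  2  2  2  2  2  2  3

3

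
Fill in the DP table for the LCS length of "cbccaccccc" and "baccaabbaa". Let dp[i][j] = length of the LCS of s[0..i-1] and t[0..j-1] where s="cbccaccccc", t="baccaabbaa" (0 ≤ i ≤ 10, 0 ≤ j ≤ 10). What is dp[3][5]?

2

   ''  b  a  c  c  a  a  b  b  a  a
''  0  0  0  0  0  0  0  0  0  0  0
 c  0  0  0  1  1  1  1  1  1  1  1
 b  0  1  1  1  1  1  1  2  2  2  2
 c  0  1  1  2  2  2  2  2  2  2  2
 c  0  1  1  2  3  3  3  3  3  3  3
 a  0  1  2  2  3  4  4  4  4  4  4
 c  0  1  2  3  3  4  4  4  4  4  4
 c  0  1  2  3  4  4  4  4  4  4  4
 c  0  1  2  3  4  4  4  4  4  4  4
 c  0  1  2  3  4  4  4  4  4  4  4
 c  0  1  2  3  4  4  4  4  4  4  4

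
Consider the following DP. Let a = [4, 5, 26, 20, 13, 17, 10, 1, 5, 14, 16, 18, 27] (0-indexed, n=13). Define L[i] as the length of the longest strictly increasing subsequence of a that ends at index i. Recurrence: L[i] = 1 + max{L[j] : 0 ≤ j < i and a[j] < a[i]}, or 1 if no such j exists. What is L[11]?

   i    0    1    2    3    4    5    6    7    8    9   10   11   12
a[i]    4    5   26   20   13   17   10    1    5   14   16   18   27
L[i]    1    2    3    3    3    4    3    1    2    4    5    6    7

6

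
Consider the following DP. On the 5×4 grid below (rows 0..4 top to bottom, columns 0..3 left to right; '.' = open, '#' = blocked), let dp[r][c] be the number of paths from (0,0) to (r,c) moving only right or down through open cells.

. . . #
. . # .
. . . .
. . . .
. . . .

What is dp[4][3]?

r\c   0   1   2   3
  0   1   1   1   0
  1   1   2   0   0
  2   1   3   3   3
  3   1   4   7  10
  4   1   5  12  22

22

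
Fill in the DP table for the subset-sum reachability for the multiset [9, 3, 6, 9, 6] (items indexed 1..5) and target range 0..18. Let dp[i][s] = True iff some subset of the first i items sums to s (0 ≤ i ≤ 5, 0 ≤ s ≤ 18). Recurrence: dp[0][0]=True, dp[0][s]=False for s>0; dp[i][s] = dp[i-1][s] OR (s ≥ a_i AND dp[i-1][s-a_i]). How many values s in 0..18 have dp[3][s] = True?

i\s   0   1   2   3   4   5   6   7   8   9  10  11  12  13  14  15  16  17  18
  0   T   F   F   F   F   F   F   F   F   F   F   F   F   F   F   F   F   F   F
  1   T   F   F   F   F   F   F   F   F   T   F   F   F   F   F   F   F   F   F
  2   T   F   F   T   F   F   F   F   F   T   F   F   T   F   F   F   F   F   F
  3   T   F   F   T   F   F   T   F   F   T   F   F   T   F   F   T   F   F   T
  4   T   F   F   T   F   F   T   F   F   T   F   F   T   F   F   T   F   F   T
  5   T   F   F   T   F   F   T   F   F   T   F   F   T   F   F   T   F   F   T

7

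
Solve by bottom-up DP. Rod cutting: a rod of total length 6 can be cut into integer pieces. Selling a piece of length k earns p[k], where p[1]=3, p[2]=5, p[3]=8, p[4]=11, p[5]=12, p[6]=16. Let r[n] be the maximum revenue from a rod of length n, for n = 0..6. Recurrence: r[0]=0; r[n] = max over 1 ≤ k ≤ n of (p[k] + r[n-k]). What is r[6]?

18

   n    0    1    2    3    4    5    6
r[n]    0    3    6    9   12   15   18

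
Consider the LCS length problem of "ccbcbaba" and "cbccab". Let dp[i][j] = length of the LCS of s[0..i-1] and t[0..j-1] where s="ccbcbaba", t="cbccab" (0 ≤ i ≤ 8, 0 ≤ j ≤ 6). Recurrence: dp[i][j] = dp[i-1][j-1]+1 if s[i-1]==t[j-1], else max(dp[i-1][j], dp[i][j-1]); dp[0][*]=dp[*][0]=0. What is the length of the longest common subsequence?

5

   ''  c  b  c  c  a  b
''  0  0  0  0  0  0  0
 c  0  1  1  1  1  1  1
 c  0  1  1  2  2  2  2
 b  0  1  2  2  2  2  3
 c  0  1  2  3  3  3  3
 b  0  1  2  3  3  3  4
 a  0  1  2  3  3  4  4
 b  0  1  2  3  3  4  5
 a  0  1  2  3  3  4  5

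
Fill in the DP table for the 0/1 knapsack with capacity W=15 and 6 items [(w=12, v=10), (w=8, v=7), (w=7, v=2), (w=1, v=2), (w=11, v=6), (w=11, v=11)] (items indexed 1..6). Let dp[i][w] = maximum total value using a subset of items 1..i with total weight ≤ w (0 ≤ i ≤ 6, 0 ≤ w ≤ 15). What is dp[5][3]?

i\w   0   1   2   3   4   5   6   7   8   9  10  11  12  13  14  15
  0   0   0   0   0   0   0   0   0   0   0   0   0   0   0   0   0
  1   0   0   0   0   0   0   0   0   0   0   0   0  10  10  10  10
  2   0   0   0   0   0   0   0   0   7   7   7   7  10  10  10  10
  3   0   0   0   0   0   0   0   2   7   7   7   7  10  10  10  10
  4   0   2   2   2   2   2   2   2   7   9   9   9  10  12  12  12
  5   0   2   2   2   2   2   2   2   7   9   9   9  10  12  12  12
  6   0   2   2   2   2   2   2   2   7   9   9  11  13  13  13  13

2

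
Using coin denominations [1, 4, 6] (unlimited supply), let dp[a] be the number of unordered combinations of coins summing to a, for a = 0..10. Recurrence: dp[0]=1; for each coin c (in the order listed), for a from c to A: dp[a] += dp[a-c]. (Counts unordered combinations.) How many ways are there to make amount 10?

5

after  coin     0     1     2     3     4     5     6     7     8     9    10
          1     1     1     1     1     1     1     1     1     1     1     1
          4     1     1     1     1     2     2     2     2     3     3     3
          6     1     1     1     1     2     2     3     3     4     4     5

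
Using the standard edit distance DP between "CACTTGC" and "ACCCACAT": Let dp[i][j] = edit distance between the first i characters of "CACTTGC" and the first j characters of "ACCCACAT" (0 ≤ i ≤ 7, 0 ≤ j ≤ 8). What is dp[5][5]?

   ''  A  C  C  C  A  C  A  T
''  0  1  2  3  4  5  6  7  8
 C  1  1  1  2  3  4  5  6  7
 A  2  1  2  2  3  3  4  5  6
 C  3  2  1  2  2  3  3  4  5
 T  4  3  2  2  3  3  4  4  4
 T  5  4  3  3  3  4  4  5  4
 G  6  5  4  4  4  4  5  5  5
 C  7  6  5  4  4  5  4  5  6

4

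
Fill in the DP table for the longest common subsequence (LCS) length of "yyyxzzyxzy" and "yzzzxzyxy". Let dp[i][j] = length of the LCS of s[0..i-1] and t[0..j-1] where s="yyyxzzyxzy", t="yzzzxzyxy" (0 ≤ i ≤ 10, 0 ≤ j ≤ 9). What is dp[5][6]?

   ''  y  z  z  z  x  z  y  x  y
''  0  0  0  0  0  0  0  0  0  0
 y  0  1  1  1  1  1  1  1  1  1
 y  0  1  1  1  1  1  1  2  2  2
 y  0  1  1  1  1  1  1  2  2  3
 x  0  1  1  1  1  2  2  2  3  3
 z  0  1  2  2  2  2  3  3  3  3
 z  0  1  2  3  3  3  3  3  3  3
 y  0  1  2  3  3  3  3  4  4  4
 x  0  1  2  3  3  4  4  4  5  5
 z  0  1  2  3  4  4  5  5  5  5
 y  0  1  2  3  4  4  5  6  6  6

3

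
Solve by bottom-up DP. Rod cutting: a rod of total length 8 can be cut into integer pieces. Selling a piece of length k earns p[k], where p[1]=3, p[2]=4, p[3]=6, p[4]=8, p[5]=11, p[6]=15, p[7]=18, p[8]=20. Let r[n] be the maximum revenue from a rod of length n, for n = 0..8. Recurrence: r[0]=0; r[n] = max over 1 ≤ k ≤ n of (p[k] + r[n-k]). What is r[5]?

15

   n    0    1    2    3    4    5    6    7    8
r[n]    0    3    6    9   12   15   18   21   24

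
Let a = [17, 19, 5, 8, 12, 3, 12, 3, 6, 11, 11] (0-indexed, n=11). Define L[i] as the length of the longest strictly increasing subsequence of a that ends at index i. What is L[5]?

   i    0    1    2    3    4    5    6    7    8    9   10
a[i]   17   19    5    8   12    3   12    3    6   11   11
L[i]    1    2    1    2    3    1    3    1    2    3    3

1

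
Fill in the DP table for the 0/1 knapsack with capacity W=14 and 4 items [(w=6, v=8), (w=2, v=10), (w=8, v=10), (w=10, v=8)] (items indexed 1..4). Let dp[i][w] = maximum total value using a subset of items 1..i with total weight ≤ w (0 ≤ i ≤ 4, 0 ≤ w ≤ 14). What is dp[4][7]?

10

i\w   0   1   2   3   4   5   6   7   8   9  10  11  12  13  14
  0   0   0   0   0   0   0   0   0   0   0   0   0   0   0   0
  1   0   0   0   0   0   0   8   8   8   8   8   8   8   8   8
  2   0   0  10  10  10  10  10  10  18  18  18  18  18  18  18
  3   0   0  10  10  10  10  10  10  18  18  20  20  20  20  20
  4   0   0  10  10  10  10  10  10  18  18  20  20  20  20  20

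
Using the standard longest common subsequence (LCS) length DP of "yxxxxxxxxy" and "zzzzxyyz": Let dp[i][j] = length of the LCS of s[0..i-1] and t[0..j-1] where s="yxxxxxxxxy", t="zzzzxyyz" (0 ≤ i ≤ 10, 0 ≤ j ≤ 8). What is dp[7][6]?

   ''  z  z  z  z  x  y  y  z
''  0  0  0  0  0  0  0  0  0
 y  0  0  0  0  0  0  1  1  1
 x  0  0  0  0  0  1  1  1  1
 x  0  0  0  0  0  1  1  1  1
 x  0  0  0  0  0  1  1  1  1
 x  0  0  0  0  0  1  1  1  1
 x  0  0  0  0  0  1  1  1  1
 x  0  0  0  0  0  1  1  1  1
 x  0  0  0  0  0  1  1  1  1
 x  0  0  0  0  0  1  1  1  1
 y  0  0  0  0  0  1  2  2  2

1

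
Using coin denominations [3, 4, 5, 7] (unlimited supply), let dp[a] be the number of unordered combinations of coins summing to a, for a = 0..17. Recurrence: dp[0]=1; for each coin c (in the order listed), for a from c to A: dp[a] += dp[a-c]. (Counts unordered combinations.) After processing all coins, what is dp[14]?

after  coin     0     1     2     3     4     5     6     7     8     9    10    11    12    13    14    15    16    17
          3     1     0     0     1     0     0     1     0     0     1     0     0     1     0     0     1     0     0
          4     1     0     0     1     1     0     1     1     1     1     1     1     2     1     1     2     2     1
          5     1     0     0     1     1     1     1     1     2     2     2     2     3     3     3     4     4     4
          7     1     0     0     1     1     1     1     2     2     2     3     3     4     4     5     6     6     7

5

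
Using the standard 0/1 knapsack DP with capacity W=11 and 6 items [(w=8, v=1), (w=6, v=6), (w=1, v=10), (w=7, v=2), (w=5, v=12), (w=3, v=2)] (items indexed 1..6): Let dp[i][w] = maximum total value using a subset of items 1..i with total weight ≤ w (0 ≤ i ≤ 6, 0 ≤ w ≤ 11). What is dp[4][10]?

i\w   0   1   2   3   4   5   6   7   8   9  10  11
  0   0   0   0   0   0   0   0   0   0   0   0   0
  1   0   0   0   0   0   0   0   0   1   1   1   1
  2   0   0   0   0   0   0   6   6   6   6   6   6
  3   0  10  10  10  10  10  10  16  16  16  16  16
  4   0  10  10  10  10  10  10  16  16  16  16  16
  5   0  10  10  10  10  12  22  22  22  22  22  22
  6   0  10  10  10  12  12  22  22  22  24  24  24

16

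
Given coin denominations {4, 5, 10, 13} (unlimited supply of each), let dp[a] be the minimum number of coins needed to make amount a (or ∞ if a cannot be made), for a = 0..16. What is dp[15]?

 a  0  1  2  3  4  5  6  7  8  9 10 11 12 13 14 15 16
dp  0  -  -  -  1  1  -  -  2  2  1  -  3  1  2  2  4
(- denotes ∞ / unreachable)

2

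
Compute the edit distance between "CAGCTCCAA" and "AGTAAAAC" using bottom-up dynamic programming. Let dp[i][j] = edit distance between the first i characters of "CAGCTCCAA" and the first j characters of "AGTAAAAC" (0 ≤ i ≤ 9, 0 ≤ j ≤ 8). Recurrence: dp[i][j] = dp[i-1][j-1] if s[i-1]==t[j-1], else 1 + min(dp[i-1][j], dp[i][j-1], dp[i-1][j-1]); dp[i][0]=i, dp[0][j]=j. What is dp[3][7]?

6

   ''  A  G  T  A  A  A  A  C
''  0  1  2  3  4  5  6  7  8
 C  1  1  2  3  4  5  6  7  7
 A  2  1  2  3  3  4  5  6  7
 G  3  2  1  2  3  4  5  6  7
 C  4  3  2  2  3  4  5  6  6
 T  5  4  3  2  3  4  5  6  7
 C  6  5  4  3  3  4  5  6  6
 C  7  6  5  4  4  4  5  6  6
 A  8  7  6  5  4  4  4  5  6
 A  9  8  7  6  5  4  4  4  5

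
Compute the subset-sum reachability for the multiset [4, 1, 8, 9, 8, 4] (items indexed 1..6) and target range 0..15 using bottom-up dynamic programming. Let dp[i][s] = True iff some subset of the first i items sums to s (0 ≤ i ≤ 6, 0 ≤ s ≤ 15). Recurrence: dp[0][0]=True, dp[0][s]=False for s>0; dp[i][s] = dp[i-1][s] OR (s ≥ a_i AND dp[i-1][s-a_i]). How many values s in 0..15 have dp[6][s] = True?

10

i\s   0   1   2   3   4   5   6   7   8   9  10  11  12  13  14  15
  0   T   F   F   F   F   F   F   F   F   F   F   F   F   F   F   F
  1   T   F   F   F   T   F   F   F   F   F   F   F   F   F   F   F
  2   T   T   F   F   T   T   F   F   F   F   F   F   F   F   F   F
  3   T   T   F   F   T   T   F   F   T   T   F   F   T   T   F   F
  4   T   T   F   F   T   T   F   F   T   T   T   F   T   T   T   F
  5   T   T   F   F   T   T   F   F   T   T   T   F   T   T   T   F
  6   T   T   F   F   T   T   F   F   T   T   T   F   T   T   T   F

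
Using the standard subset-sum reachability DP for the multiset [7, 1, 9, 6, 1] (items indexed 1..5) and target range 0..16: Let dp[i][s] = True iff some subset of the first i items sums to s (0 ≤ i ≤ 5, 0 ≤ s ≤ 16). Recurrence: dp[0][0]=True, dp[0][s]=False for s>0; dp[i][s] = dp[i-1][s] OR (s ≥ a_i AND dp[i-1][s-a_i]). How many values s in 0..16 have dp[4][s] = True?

i\s   0   1   2   3   4   5   6   7   8   9  10  11  12  13  14  15  16
  0   T   F   F   F   F   F   F   F   F   F   F   F   F   F   F   F   F
  1   T   F   F   F   F   F   F   T   F   F   F   F   F   F   F   F   F
  2   T   T   F   F   F   F   F   T   T   F   F   F   F   F   F   F   F
  3   T   T   F   F   F   F   F   T   T   T   T   F   F   F   F   F   T
  4   T   T   F   F   F   F   T   T   T   T   T   F   F   T   T   T   T
  5   T   T   T   F   F   F   T   T   T   T   T   T   F   T   T   T   T

11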